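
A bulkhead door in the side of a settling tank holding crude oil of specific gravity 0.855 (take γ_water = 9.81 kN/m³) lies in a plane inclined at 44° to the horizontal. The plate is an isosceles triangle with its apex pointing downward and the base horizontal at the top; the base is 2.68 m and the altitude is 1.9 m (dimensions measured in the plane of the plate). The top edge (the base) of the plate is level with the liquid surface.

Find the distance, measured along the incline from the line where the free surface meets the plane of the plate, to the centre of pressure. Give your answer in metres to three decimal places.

γ = 0.855 × 9.81 = 8.38755 kN/m³.
Let θ = 44° be the plate's angle to the horizontal; measure y along the incline from where the plane meets the free surface. Vertical depth h = y·sinθ with sinθ = 0.694658.
With the apex down, the centroid sits h/3 = 1.9/3 = 0.633333 m below the base (the top edge), so y_c = 0.633333 m and h_c = 0.633333 × 0.694658 = 0.43995 m.
A = ½ × 2.68 × 1.9 = 2.546 m².
Resultant F = γ·h_c·A = 8.38755 × 0.43995 × 2.546 = 9.395 kN.
I_c = b·h³/36 = 2.68 × 1.9³/36 = 0.510614 m⁴.
Centre of pressure: y_p = y_c + I_c/(y_c·A) = 0.633333 + 0.510614/(0.633333 × 2.546) = 0.633333 + 0.316667 = 0.95 m along the plane.

y_p = 0.950 m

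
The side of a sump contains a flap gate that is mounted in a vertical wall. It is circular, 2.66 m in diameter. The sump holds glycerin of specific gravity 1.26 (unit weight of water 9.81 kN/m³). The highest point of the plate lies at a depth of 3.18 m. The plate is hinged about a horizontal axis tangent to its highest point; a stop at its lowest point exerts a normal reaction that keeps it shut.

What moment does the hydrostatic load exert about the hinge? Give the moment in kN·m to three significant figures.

γ = 1.26 × 9.81 = 12.3606 kN/m³.
The centroid is at the centre, 1.33 m below the top of the plate, so the centroid depth is h_c = 3.18 + 1.33 = 4.51 m.
A = π(1.33)² = 5.55716 m².
Resultant F = γ·h_c·A = 12.3606 × 4.51 × 5.55716 = 309.791 kN.
I_c = πr⁴/4 = π × 1.33⁴/4 = 2.45752 m⁴.
Centre of pressure: y_p = y_c + I_c/(y_c·A) = 4.51 + 2.45752/(4.51 × 5.55716) = 4.51 + 0.0980545 = 4.60805 m along the plane.
The resultant acts 1.33 + 0.0980545 = 1.42805 m (along the plate) below the hinge at the top edge, so the moment about the hinge is M = F × 1.42805 = 309.791 × 1.42805 = 442.397 kN·m.

M ≈ 442 kN·m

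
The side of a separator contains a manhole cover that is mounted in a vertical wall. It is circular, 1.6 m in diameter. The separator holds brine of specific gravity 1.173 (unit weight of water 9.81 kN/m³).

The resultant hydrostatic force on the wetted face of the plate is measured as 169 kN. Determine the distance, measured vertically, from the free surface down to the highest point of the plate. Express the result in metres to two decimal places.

γ = 1.173 × 9.81 = 11.50713 kN/m³.
A = π(0.8)² = 2.01062 m².
From F = γ·h_c·A, the centroid depth is h_c = 169/(11.50713 × 2.01062) = 7.30449 m.
The centroid is at the centre, 0.8 m below the top of the plate, so the highest point sits at h_top = 7.30449 − 0.8 = 6.50449 m below the surface.

d_top ≈ 6.50 m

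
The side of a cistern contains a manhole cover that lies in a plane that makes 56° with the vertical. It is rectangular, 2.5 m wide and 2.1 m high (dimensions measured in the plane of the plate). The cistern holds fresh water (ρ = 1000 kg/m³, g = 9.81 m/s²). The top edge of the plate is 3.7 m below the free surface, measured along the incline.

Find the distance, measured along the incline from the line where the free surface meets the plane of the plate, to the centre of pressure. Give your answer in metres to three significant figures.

y_p = 4.83 m

γ = ρg = 1000 × 9.81 = 9810 N/m³ = 9.81 kN/m³.
The plate makes 56° with the vertical, i.e. θ = 90° − 56° = 34° to the horizontal. Measuring y along the incline from the free-surface line, vertical depth h = y·sinθ with sinθ = 0.559193.
The centroid lies 2.1/2 = 1.05 m below the top edge, so y_c = 3.7 + 1.05 = 4.75 m and h_c = 4.75 × 0.559193 = 2.65617 m.
A = 2.5 × 2.1 = 5.25 m².
Resultant F = γ·h_c·A = 9.81 × 2.65617 × 5.25 = 136.799 kN.
I_c = b·h³/12 = 2.5 × 2.1³/12 = 1.92938 m⁴.
Centre of pressure: y_p = y_c + I_c/(y_c·A) = 4.75 + 1.92938/(4.75 × 5.25) = 4.75 + 0.0773686 = 4.82737 m along the plane.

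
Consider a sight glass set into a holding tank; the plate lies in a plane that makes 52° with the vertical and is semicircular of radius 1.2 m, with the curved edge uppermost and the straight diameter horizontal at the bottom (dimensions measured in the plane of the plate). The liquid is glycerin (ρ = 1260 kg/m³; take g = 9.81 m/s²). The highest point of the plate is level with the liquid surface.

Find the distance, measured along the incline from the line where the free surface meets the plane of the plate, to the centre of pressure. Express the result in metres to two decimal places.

γ = ρg = 1260 × 9.81 / 1000 = 12.3606 kN/m³.
The plate makes 52° with the vertical, i.e. θ = 90° − 52° = 38° to the horizontal. Measuring y along the incline from the free-surface line, vertical depth h = y·sinθ with sinθ = 0.615661.
The centroid lies 4r/(3π) = 0.509296 m above the diameter, so r − 4r/(3π) = 1.2 − 0.509296 = 0.690704 m below the topmost point, so y_c = 0.690704 m and h_c = 0.690704 × 0.615661 = 0.42524 m.
A = πr²/2 = π × 1.2²/2 = 2.26195 m².
Resultant F = γ·h_c·A = 12.3606 × 0.42524 × 2.26195 = 11.8893 kN.
I_c = (π/8 − 8/(9π))·r⁴ = 0.109757 × 1.2⁴ = 0.227592 m⁴.
Centre of pressure: y_p = y_c + I_c/(y_c·A) = 0.690704 + 0.227592/(0.690704 × 2.26195) = 0.690704 + 0.145674 = 0.836378 m along the plane.

y_p = 0.84 m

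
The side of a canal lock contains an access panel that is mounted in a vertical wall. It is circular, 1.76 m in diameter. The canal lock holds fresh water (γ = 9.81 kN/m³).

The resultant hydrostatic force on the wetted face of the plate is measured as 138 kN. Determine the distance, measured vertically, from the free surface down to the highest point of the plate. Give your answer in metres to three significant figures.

d_top ≈ 4.90 m

γ = 9.81 kN/m³.
A = π(0.88)² = 2.43285 m².
From F = γ·h_c·A, the centroid depth is h_c = 138/(9.81 × 2.43285) = 5.78222 m.
The centroid is at the centre, 0.88 m below the top of the plate, so the highest point sits at h_top = 5.78222 − 0.88 = 4.90222 m below the surface.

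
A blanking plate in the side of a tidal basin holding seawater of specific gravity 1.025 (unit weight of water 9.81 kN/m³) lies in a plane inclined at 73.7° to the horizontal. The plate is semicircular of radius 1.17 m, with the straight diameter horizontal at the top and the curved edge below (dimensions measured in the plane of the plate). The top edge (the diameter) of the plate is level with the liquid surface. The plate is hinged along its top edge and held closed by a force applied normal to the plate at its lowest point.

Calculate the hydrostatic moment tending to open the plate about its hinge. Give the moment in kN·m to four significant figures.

M ≈ 7.102 kN·m

γ = 1.025 × 9.81 = 10.05525 kN/m³.
Let θ = 73.7° be the plate's angle to the horizontal; measure y along the incline from where the plane meets the free surface. Vertical depth h = y·sinθ with sinθ = 0.959805.
The centroid of a semicircle lies 4r/(3π) = 0.496563 m from the diameter, here below the top edge, so y_c = 0.496563 m and h_c = 0.496563 × 0.959805 = 0.476604 m.
A = πr²/2 = π × 1.17²/2 = 2.15026 m².
Resultant F = γ·h_c·A = 10.05525 × 0.476604 × 2.15026 = 10.3048 kN.
I_c = (π/8 − 8/(9π))·r⁴ = 0.109757 × 1.17⁴ = 0.205672 m⁴.
Centre of pressure: y_p = y_c + I_c/(y_c·A) = 0.496563 + 0.205672/(0.496563 × 2.15026) = 0.496563 + 0.192624 = 0.689187 m along the plane.
The resultant acts 0.496563 + 0.192624 = 0.689187 m (along the plate) below the hinge at the top edge, so the moment about the hinge is M = F × 0.689187 = 10.3048 × 0.689187 = 7.10193 kN·m.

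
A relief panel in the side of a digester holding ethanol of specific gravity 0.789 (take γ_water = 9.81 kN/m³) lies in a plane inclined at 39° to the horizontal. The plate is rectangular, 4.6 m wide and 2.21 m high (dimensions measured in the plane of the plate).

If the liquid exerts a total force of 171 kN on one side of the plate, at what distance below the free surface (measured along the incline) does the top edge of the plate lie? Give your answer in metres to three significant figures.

y_top ≈ 2.35 m

γ = 0.789 × 9.81 = 7.74009 kN/m³.
A = 4.6 × 2.21 = 10.166 m².
From F = γ·h_c·A, the centroid depth is h_c = 171/(7.74009 × 10.166) = 2.1732 m.
Let θ = 39° be the plate's angle to the horizontal; measure y along the incline from where the plane meets the free surface. Vertical depth h = y·sinθ with sinθ = 0.629320.
Along the incline, y_c = h_c/sinθ = 2.1732/0.629320 = 3.45325 m.
The centroid lies 2.21/2 = 1.105 m below the top edge, so the top edge sits at y_top = 3.45325 − 1.105 = 2.34825 m along the incline.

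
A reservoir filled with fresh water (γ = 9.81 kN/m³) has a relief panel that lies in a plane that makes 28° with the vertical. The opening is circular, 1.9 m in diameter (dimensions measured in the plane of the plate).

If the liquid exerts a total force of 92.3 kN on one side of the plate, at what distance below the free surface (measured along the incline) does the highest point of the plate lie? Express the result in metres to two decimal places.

γ = 9.81 kN/m³.
A = π(0.95)² = 2.83529 m².
From F = γ·h_c·A, the centroid depth is h_c = 92.3/(9.81 × 2.83529) = 3.31845 m.
The plate makes 28° with the vertical, i.e. θ = 90° − 28° = 62° to the horizontal. Measuring y along the incline from the free-surface line, vertical depth h = y·sinθ with sinθ = 0.882948.
Along the incline, y_c = h_c/sinθ = 3.31845/0.882948 = 3.75838 m.
The centroid is at the centre, 0.95 m below the top of the plate, so the highest point sits at y_top = 3.75838 − 0.95 = 2.80838 m along the incline.

y_top ≈ 2.81 m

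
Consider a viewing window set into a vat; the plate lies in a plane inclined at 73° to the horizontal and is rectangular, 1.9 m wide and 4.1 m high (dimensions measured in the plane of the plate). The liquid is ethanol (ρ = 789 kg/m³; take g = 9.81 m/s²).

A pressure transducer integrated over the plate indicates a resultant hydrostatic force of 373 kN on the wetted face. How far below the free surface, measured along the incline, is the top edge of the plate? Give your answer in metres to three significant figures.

γ = ρg = 789 × 9.81 / 1000 = 7.74009 kN/m³.
A = 1.9 × 4.1 = 7.79 m².
From F = γ·h_c·A, the centroid depth is h_c = 373/(7.74009 × 7.79) = 6.18622 m.
Let θ = 73° be the plate's angle to the horizontal; measure y along the incline from where the plane meets the free surface. Vertical depth h = y·sinθ with sinθ = 0.956305.
Along the incline, y_c = h_c/sinθ = 6.18622/0.956305 = 6.46888 m.
The centroid lies 4.1/2 = 2.05 m below the top edge, so the top edge sits at y_top = 6.46888 − 2.05 = 4.41888 m along the incline.

y_top ≈ 4.42 m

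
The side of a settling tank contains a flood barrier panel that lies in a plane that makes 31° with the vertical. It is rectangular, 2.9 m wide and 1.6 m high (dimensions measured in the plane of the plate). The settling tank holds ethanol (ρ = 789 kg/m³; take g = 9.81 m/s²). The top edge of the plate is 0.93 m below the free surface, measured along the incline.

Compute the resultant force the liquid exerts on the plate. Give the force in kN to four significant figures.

γ = ρg = 789 × 9.81 / 1000 = 7.74009 kN/m³.
The plate makes 31° with the vertical, i.e. θ = 90° − 31° = 59° to the horizontal. Measuring y along the incline from the free-surface line, vertical depth h = y·sinθ with sinθ = 0.857167.
The centroid lies 1.6/2 = 0.8 m below the top edge, so y_c = 0.93 + 0.8 = 1.73 m and h_c = 1.73 × 0.857167 = 1.4829 m.
A = 2.9 × 1.6 = 4.64 m².
Resultant F = γ·h_c·A = 7.74009 × 1.4829 × 4.64 = 53.2569 kN.

F ≈ 53.26 kN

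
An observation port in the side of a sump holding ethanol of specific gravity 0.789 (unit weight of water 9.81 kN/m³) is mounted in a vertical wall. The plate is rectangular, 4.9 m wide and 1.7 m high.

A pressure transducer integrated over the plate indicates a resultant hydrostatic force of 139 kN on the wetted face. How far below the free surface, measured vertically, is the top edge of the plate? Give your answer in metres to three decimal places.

γ = 0.789 × 9.81 = 7.74009 kN/m³.
A = 4.9 × 1.7 = 8.33 m².
From F = γ·h_c·A, the centroid depth is h_c = 139/(7.74009 × 8.33) = 2.15588 m.
The centroid lies 1.7/2 = 0.85 m below the top edge, so the top edge sits at h_top = 2.15588 − 0.85 = 1.30588 m below the surface.

d_top ≈ 1.306 m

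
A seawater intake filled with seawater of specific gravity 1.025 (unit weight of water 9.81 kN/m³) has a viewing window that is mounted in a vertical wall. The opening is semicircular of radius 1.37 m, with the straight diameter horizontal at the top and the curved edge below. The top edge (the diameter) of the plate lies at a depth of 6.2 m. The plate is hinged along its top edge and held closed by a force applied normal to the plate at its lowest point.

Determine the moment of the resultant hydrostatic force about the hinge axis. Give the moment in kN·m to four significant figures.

M ≈ 120.8 kN·m

γ = 1.025 × 9.81 = 10.05525 kN/m³.
The centroid of a semicircle lies 4r/(3π) = 0.581446 m from the diameter, here below the top edge, so the centroid depth is h_c = 6.2 + 0.581446 = 6.78145 m.
A = πr²/2 = π × 1.37²/2 = 2.94823 m².
Resultant F = γ·h_c·A = 10.05525 × 6.78145 × 2.94823 = 201.037 kN.
I_c = (π/8 − 8/(9π))·r⁴ = 0.109757 × 1.37⁴ = 0.386647 m⁴.
Centre of pressure: y_p = y_c + I_c/(y_c·A) = 6.78145 + 0.386647/(6.78145 × 2.94823) = 6.78145 + 0.0193389 = 6.80079 m along the plane.
The resultant acts 0.581446 + 0.0193389 = 0.600785 m (along the plate) below the hinge at the top edge, so the moment about the hinge is M = F × 0.600785 = 201.037 × 0.600785 = 120.78 kN·m.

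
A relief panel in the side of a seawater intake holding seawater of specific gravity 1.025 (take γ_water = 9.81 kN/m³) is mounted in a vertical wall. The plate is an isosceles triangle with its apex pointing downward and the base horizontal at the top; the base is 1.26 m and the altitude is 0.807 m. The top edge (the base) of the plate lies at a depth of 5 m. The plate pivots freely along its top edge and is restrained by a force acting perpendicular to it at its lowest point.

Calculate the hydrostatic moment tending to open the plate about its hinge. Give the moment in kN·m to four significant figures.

γ = 1.025 × 9.81 = 10.05525 kN/m³.
With the apex down, the centroid sits h/3 = 0.807/3 = 0.269 m below the base (the top edge), so the centroid depth is h_c = 5 + 0.269 = 5.269 m.
A = ½ × 1.26 × 0.807 = 0.50841 m².
Resultant F = γ·h_c·A = 10.05525 × 5.269 × 0.50841 = 26.9361 kN.
I_c = b·h³/36 = 1.26 × 0.807³/36 = 0.0183945 m⁴.
Centre of pressure: y_p = y_c + I_c/(y_c·A) = 5.269 + 0.0183945/(5.269 × 0.50841) = 5.269 + 0.00686666 = 5.27587 m along the plane.
The resultant acts 0.269 + 0.00686666 = 0.275867 m (along the plate) below the hinge at the top edge, so the moment about the hinge is M = F × 0.275867 = 26.9361 × 0.275867 = 7.43078 kN·m.

M ≈ 7.431 kN·m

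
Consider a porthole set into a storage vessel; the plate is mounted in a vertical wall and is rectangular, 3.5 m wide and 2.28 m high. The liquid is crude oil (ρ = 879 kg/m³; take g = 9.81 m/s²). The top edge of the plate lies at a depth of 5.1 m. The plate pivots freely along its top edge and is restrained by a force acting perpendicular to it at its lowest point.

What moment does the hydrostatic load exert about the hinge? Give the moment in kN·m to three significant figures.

M ≈ 519 kN·m

γ = ρg = 879 × 9.81 / 1000 = 8.62299 kN/m³.
The centroid lies 2.28/2 = 1.14 m below the top edge, so the centroid depth is h_c = 5.1 + 1.14 = 6.24 m.
A = 3.5 × 2.28 = 7.98 m².
Resultant F = γ·h_c·A = 8.62299 × 6.24 × 7.98 = 429.384 kN.
I_c = b·h³/12 = 3.5 × 2.28³/12 = 3.45694 m⁴.
Centre of pressure: y_p = y_c + I_c/(y_c·A) = 6.24 + 3.45694/(6.24 × 7.98) = 6.24 + 0.0694232 = 6.30942 m along the plane.
The resultant acts 1.14 + 0.0694232 = 1.20942 m (along the plate) below the hinge at the top edge, so the moment about the hinge is M = F × 1.20942 = 429.384 × 1.20942 = 519.306 kN·m.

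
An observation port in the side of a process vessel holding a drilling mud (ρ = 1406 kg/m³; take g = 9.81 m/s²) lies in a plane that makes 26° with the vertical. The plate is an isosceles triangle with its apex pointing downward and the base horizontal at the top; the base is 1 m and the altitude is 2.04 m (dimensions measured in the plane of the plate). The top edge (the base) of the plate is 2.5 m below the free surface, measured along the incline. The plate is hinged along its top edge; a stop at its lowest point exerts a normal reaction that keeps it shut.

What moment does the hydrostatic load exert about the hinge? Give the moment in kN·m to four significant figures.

M ≈ 30.27 kN·m

γ = ρg = 1406 × 9.81 / 1000 = 13.79286 kN/m³.
The plate makes 26° with the vertical, i.e. θ = 90° − 26° = 64° to the horizontal. Measuring y along the incline from the free-surface line, vertical depth h = y·sinθ with sinθ = 0.898794.
With the apex down, the centroid sits h/3 = 2.04/3 = 0.68 m below the base (the top edge), so y_c = 2.5 + 0.68 = 3.18 m and h_c = 3.18 × 0.898794 = 2.85816 m.
A = ½ × 1 × 2.04 = 1.02 m².
Resultant F = γ·h_c·A = 13.79286 × 2.85816 × 1.02 = 40.2106 kN.
I_c = b·h³/36 = 1 × 2.04³/36 = 0.235824 m⁴.
Centre of pressure: y_p = y_c + I_c/(y_c·A) = 3.18 + 0.235824/(3.18 × 1.02) = 3.18 + 0.0727044 = 3.2527 m along the plane.
The resultant acts 0.68 + 0.0727044 = 0.752704 m (along the plate) below the hinge at the top edge, so the moment about the hinge is M = F × 0.752704 = 40.2106 × 0.752704 = 30.2667 kN·m.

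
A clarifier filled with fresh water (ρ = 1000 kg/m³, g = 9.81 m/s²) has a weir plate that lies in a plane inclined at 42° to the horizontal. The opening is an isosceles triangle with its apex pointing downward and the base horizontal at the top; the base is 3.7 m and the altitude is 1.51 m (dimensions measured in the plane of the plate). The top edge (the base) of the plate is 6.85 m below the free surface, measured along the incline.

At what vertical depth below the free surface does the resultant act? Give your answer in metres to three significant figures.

γ = ρg = 1000 × 9.81 = 9810 N/m³ = 9.81 kN/m³.
Let θ = 42° be the plate's angle to the horizontal; measure y along the incline from where the plane meets the free surface. Vertical depth h = y·sinθ with sinθ = 0.669131.
With the apex down, the centroid sits h/3 = 1.51/3 = 0.503333 m below the base (the top edge), so y_c = 6.85 + 0.503333 = 7.35333 m and h_c = 7.35333 × 0.669131 = 4.92034 m.
A = ½ × 3.7 × 1.51 = 2.7935 m².
Resultant F = γ·h_c·A = 9.81 × 4.92034 × 2.7935 = 134.838 kN.
I_c = b·h³/36 = 3.7 × 1.51³/36 = 0.353859 m⁴.
Centre of pressure: y_p = y_c + I_c/(y_c·A) = 7.35333 + 0.353859/(7.35333 × 2.7935) = 7.35333 + 0.0172265 = 7.37056 m along the plane.
Vertically, h_p = y_p·sinθ = 7.37056 × 0.669131 = 4.93187 m.

h_p = 4.93 m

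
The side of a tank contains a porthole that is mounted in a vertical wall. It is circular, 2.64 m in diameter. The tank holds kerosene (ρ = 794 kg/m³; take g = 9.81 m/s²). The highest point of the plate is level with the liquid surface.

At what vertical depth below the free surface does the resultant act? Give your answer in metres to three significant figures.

γ = ρg = 794 × 9.81 / 1000 = 7.78914 kN/m³.
The centroid is at the centre, 1.32 m below the top of the plate, so the centroid depth is h_c = 1.32 m.
A = π(1.32)² = 5.47391 m².
Resultant F = γ·h_c·A = 7.78914 × 1.32 × 5.47391 = 56.2809 kN.
I_c = πr⁴/4 = π × 1.32⁴/4 = 2.38444 m⁴.
Centre of pressure: y_p = y_c + I_c/(y_c·A) = 1.32 + 2.38444/(1.32 × 5.47391) = 1.32 + 0.330001 = 1.65 m along the plane.

h_p = 1.65 m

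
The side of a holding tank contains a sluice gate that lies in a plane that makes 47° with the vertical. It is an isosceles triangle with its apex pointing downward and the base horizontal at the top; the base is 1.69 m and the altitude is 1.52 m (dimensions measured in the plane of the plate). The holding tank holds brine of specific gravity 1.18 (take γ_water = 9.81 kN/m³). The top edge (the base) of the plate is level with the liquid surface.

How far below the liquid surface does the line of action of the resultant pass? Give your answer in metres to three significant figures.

γ = 1.18 × 9.81 = 11.5758 kN/m³.
The plate makes 47° with the vertical, i.e. θ = 90° − 47° = 43° to the horizontal. Measuring y along the incline from the free-surface line, vertical depth h = y·sinθ with sinθ = 0.681998.
With the apex down, the centroid sits h/3 = 1.52/3 = 0.506667 m below the base (the top edge), so y_c = 0.506667 m and h_c = 0.506667 × 0.681998 = 0.345546 m.
A = ½ × 1.69 × 1.52 = 1.2844 m².
Resultant F = γ·h_c·A = 11.5758 × 0.345546 × 1.2844 = 5.13756 kN.
I_c = b·h³/36 = 1.69 × 1.52³/36 = 0.16486 m⁴.
Centre of pressure: y_p = y_c + I_c/(y_c·A) = 0.506667 + 0.16486/(0.506667 × 1.2844) = 0.506667 + 0.253333 = 0.76 m along the plane.
Vertically, h_p = y_p·sinθ = 0.76 × 0.681998 = 0.518318 m.

h_p = 0.518 m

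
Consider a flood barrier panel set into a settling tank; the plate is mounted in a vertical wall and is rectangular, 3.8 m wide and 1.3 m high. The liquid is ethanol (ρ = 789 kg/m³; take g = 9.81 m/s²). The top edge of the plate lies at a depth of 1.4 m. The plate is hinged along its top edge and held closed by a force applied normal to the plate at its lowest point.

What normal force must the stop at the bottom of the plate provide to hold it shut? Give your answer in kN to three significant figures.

γ = ρg = 789 × 9.81 / 1000 = 7.74009 kN/m³.
The centroid lies 1.3/2 = 0.65 m below the top edge, so the centroid depth is h_c = 1.4 + 0.65 = 2.05 m.
A = 3.8 × 1.3 = 4.94 m².
Resultant F = γ·h_c·A = 7.74009 × 2.05 × 4.94 = 78.3839 kN.
I_c = b·h³/12 = 3.8 × 1.3³/12 = 0.695717 m⁴.
Centre of pressure: y_p = y_c + I_c/(y_c·A) = 2.05 + 0.695717/(2.05 × 4.94) = 2.05 + 0.0686992 = 2.1187 m along the plane.
The resultant acts 0.65 + 0.0686992 = 0.718699 m (along the plate) below the hinge at the top edge, so the moment about the hinge is M = F × 0.718699 = 78.3839 × 0.718699 = 56.3344 kN·m.
A normal force at the bottom, 1.3 m from the hinge, must supply this moment: P = 56.3344/1.3 = 43.3342 kN.

P ≈ 43.3 kN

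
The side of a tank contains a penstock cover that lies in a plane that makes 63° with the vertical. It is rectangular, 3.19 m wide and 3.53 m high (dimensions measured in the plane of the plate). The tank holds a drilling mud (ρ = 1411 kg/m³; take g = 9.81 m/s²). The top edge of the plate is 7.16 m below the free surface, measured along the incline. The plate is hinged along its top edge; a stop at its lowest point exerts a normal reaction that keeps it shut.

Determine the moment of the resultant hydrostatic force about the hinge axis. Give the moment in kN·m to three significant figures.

γ = ρg = 1411 × 9.81 / 1000 = 13.84191 kN/m³.
The plate makes 63° with the vertical, i.e. θ = 90° − 63° = 27° to the horizontal. Measuring y along the incline from the free-surface line, vertical depth h = y·sinθ with sinθ = 0.453990.
The centroid lies 3.53/2 = 1.765 m below the top edge, so y_c = 7.16 + 1.765 = 8.925 m and h_c = 8.925 × 0.453990 = 4.05186 m.
A = 3.19 × 3.53 = 11.2607 m².
Resultant F = γ·h_c·A = 13.84191 × 4.05186 × 11.2607 = 631.562 kN.
I_c = b·h³/12 = 3.19 × 3.53³/12 = 11.6932 m⁴.
Centre of pressure: y_p = y_c + I_c/(y_c·A) = 8.925 + 11.6932/(8.925 × 11.2607) = 8.925 + 0.116348 = 9.04135 m along the plane.
The resultant acts 1.765 + 0.116348 = 1.88135 m (along the plate) below the hinge at the top edge, so the moment about the hinge is M = F × 1.88135 = 631.562 × 1.88135 = 1188.19 kN·m.

M ≈ 1190 kN·m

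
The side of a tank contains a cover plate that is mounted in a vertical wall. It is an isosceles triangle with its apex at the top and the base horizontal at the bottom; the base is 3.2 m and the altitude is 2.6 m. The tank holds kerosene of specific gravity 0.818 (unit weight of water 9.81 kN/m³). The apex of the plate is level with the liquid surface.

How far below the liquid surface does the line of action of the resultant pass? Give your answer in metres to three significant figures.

γ = 0.818 × 9.81 = 8.02458 kN/m³.
With the apex up, the centroid sits 2h/3 = 2 × 2.6/3 = 1.73333 m below the apex, so the centroid depth is h_c = 1.73333 m.
A = ½ × 3.2 × 2.6 = 4.16 m².
Resultant F = γ·h_c·A = 8.02458 × 1.73333 × 4.16 = 57.8625 kN.
I_c = b·h³/36 = 3.2 × 2.6³/36 = 1.56231 m⁴.
Centre of pressure: y_p = y_c + I_c/(y_c·A) = 1.73333 + 1.56231/(1.73333 × 4.16) = 1.73333 + 0.216667 = 1.95 m along the plane.

h_p = 1.95 m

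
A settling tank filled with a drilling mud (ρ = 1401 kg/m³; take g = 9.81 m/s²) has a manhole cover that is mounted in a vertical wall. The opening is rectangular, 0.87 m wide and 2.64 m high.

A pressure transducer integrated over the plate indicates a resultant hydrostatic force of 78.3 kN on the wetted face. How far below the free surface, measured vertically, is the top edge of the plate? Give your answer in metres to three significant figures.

d_top ≈ 1.16 m

γ = ρg = 1401 × 9.81 / 1000 = 13.74381 kN/m³.
A = 0.87 × 2.64 = 2.2968 m².
From F = γ·h_c·A, the centroid depth is h_c = 78.3/(13.74381 × 2.2968) = 2.48046 m.
The centroid lies 2.64/2 = 1.32 m below the top edge, so the top edge sits at h_top = 2.48046 − 1.32 = 1.16046 m below the surface.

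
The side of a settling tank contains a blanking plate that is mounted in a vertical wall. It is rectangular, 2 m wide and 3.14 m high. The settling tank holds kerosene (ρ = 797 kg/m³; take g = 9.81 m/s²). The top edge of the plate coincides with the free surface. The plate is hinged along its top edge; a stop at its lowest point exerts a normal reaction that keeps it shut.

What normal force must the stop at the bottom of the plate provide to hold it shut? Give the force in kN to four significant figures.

P ≈ 51.39 kN

γ = ρg = 797 × 9.81 / 1000 = 7.81857 kN/m³.
The centroid lies 3.14/2 = 1.57 m below the top edge, so the centroid depth is h_c = 1.57 m.
A = 2 × 3.14 = 6.28 m².
Resultant F = γ·h_c·A = 7.81857 × 1.57 × 6.28 = 77.088 kN.
I_c = b·h³/12 = 2 × 3.14³/12 = 5.15986 m⁴.
Centre of pressure: y_p = y_c + I_c/(y_c·A) = 1.57 + 5.15986/(1.57 × 6.28) = 1.57 + 0.523334 = 2.09333 m along the plane.
The resultant acts 1.57 + 0.523334 = 2.09333 m (along the plate) below the hinge at the top edge, so the moment about the hinge is M = F × 2.09333 = 77.088 × 2.09333 = 161.371 kN·m.
A normal force at the bottom, 3.14 m from the hinge, must supply this moment: P = 161.371/3.14 = 51.392 kN.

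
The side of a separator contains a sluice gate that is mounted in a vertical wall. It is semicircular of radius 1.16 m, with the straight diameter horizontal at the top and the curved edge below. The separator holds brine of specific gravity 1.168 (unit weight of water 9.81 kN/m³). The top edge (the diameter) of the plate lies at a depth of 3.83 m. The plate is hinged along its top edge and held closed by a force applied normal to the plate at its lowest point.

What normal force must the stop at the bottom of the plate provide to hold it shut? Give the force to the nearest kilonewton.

γ = 1.168 × 9.81 = 11.45808 kN/m³.
The centroid of a semicircle lies 4r/(3π) = 0.492319 m from the diameter, here below the top edge, so the centroid depth is h_c = 3.83 + 0.492319 = 4.32232 m.
A = πr²/2 = π × 1.16²/2 = 2.11366 m².
Resultant F = γ·h_c·A = 11.45808 × 4.32232 × 2.11366 = 104.68 kN.
I_c = (π/8 − 8/(9π))·r⁴ = 0.109757 × 1.16⁴ = 0.19873 m⁴.
Centre of pressure: y_p = y_c + I_c/(y_c·A) = 4.32232 + 0.19873/(4.32232 × 2.11366) = 4.32232 + 0.0217526 = 4.34407 m along the plane.
The resultant acts 0.492319 + 0.0217526 = 0.514072 m (along the plate) below the hinge at the top edge, so the moment about the hinge is M = F × 0.514072 = 104.68 × 0.514072 = 53.8131 kN·m.
A normal force at the bottom, 1.16 m from the hinge, must supply this moment: P = 53.8131/1.16 = 46.3906 kN.

P ≈ 46 kN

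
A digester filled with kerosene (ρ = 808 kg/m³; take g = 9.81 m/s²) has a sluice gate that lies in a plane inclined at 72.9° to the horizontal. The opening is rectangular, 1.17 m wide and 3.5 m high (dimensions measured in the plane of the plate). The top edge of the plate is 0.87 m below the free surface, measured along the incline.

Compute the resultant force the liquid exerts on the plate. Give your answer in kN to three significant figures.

γ = ρg = 808 × 9.81 / 1000 = 7.92648 kN/m³.
Let θ = 72.9° be the plate's angle to the horizontal; measure y along the incline from where the plane meets the free surface. Vertical depth h = y·sinθ with sinθ = 0.955793.
The centroid lies 3.5/2 = 1.75 m below the top edge, so y_c = 0.87 + 1.75 = 2.62 m and h_c = 2.62 × 0.955793 = 2.50418 m.
A = 1.17 × 3.5 = 4.095 m².
Resultant F = γ·h_c·A = 7.92648 × 2.50418 × 4.095 = 81.283 kN.

F ≈ 81.3 kN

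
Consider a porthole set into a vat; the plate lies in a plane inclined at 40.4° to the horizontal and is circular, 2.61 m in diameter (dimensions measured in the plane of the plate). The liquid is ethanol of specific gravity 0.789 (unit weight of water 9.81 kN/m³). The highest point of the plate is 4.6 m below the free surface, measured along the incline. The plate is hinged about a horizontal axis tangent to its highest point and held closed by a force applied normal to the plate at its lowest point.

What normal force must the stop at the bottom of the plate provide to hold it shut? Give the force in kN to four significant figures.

P ≈ 83.62 kN

γ = 0.789 × 9.81 = 7.74009 kN/m³.
Let θ = 40.4° be the plate's angle to the horizontal; measure y along the incline from where the plane meets the free surface. Vertical depth h = y·sinθ with sinθ = 0.648120.
The centroid is at the centre, 1.305 m below the top of the plate, so y_c = 4.6 + 1.305 = 5.905 m and h_c = 5.905 × 0.648120 = 3.82715 m.
A = π(1.305)² = 5.35021 m².
Resultant F = γ·h_c·A = 7.74009 × 3.82715 × 5.35021 = 158.487 kN.
I_c = πr⁴/4 = π × 1.305⁴/4 = 2.27789 m⁴.
Centre of pressure: y_p = y_c + I_c/(y_c·A) = 5.905 + 2.27789/(5.905 × 5.35021) = 5.905 + 0.0721011 = 5.9771 m along the plane.
The resultant acts 1.305 + 0.0721011 = 1.3771 m (along the plate) below the hinge at the top edge, so the moment about the hinge is M = F × 1.3771 = 158.487 × 1.3771 = 218.252 kN·m.
A normal force at the bottom, 2.61 m from the hinge, must supply this moment: P = 218.252/2.61 = 83.6215 kN.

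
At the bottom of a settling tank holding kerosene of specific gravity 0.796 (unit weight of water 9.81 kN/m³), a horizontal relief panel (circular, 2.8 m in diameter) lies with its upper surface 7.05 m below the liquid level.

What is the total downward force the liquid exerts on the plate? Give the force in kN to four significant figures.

F ≈ 339.0 kN

γ = 0.796 × 9.81 = 7.80876 kN/m³.
The plate is horizontal, so pressure is uniform at p = γ·h = 7.80876 × 7.05 = 55.0518 kN/m².
A = π(1.4)² = 6.15752 m².
F = p·A = 55.0518 × 6.15752 = 338.983 kN.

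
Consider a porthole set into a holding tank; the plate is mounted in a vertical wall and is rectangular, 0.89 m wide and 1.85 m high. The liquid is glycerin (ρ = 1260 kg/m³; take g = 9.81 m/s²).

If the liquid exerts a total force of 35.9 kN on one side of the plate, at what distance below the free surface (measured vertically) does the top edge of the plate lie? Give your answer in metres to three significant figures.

γ = ρg = 1260 × 9.81 / 1000 = 12.3606 kN/m³.
A = 0.89 × 1.85 = 1.6465 m².
From F = γ·h_c·A, the centroid depth is h_c = 35.9/(12.3606 × 1.6465) = 1.76398 m.
The centroid lies 1.85/2 = 0.925 m below the top edge, so the top edge sits at h_top = 1.76398 − 0.925 = 0.83898 m below the surface.

d_top ≈ 0.839 m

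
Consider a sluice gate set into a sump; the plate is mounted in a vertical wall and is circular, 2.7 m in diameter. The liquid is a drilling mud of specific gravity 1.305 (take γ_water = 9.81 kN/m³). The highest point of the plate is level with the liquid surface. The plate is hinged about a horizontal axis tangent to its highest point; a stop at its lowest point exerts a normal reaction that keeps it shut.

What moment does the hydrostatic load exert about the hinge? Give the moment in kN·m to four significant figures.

M ≈ 167.0 kN·m

γ = 1.305 × 9.81 = 12.80205 kN/m³.
The centroid is at the centre, 1.35 m below the top of the plate, so the centroid depth is h_c = 1.35 m.
A = π(1.35)² = 5.72555 m².
Resultant F = γ·h_c·A = 12.80205 × 1.35 × 5.72555 = 98.9533 kN.
I_c = πr⁴/4 = π × 1.35⁴/4 = 2.6087 m⁴.
Centre of pressure: y_p = y_c + I_c/(y_c·A) = 1.35 + 2.6087/(1.35 × 5.72555) = 1.35 + 0.3375 = 1.6875 m along the plane.
The resultant acts 1.35 + 0.3375 = 1.6875 m (along the plate) below the hinge at the top edge, so the moment about the hinge is M = F × 1.6875 = 98.9533 × 1.6875 = 166.984 kN·m.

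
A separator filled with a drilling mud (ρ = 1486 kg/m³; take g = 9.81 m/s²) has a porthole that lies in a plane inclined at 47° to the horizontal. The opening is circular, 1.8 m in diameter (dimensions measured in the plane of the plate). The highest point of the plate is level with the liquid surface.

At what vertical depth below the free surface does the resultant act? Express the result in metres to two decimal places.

γ = ρg = 1486 × 9.81 / 1000 = 14.57766 kN/m³.
Let θ = 47° be the plate's angle to the horizontal; measure y along the incline from where the plane meets the free surface. Vertical depth h = y·sinθ with sinθ = 0.731354.
The centroid is at the centre, 0.9 m below the top of the plate, so y_c = 0.9 m and h_c = 0.9 × 0.731354 = 0.658219 m.
A = π(0.9)² = 2.54469 m².
Resultant F = γ·h_c·A = 14.57766 × 0.658219 × 2.54469 = 24.417 kN.
I_c = πr⁴/4 = π × 0.9⁴/4 = 0.5153 m⁴.
Centre of pressure: y_p = y_c + I_c/(y_c·A) = 0.9 + 0.5153/(0.9 × 2.54469) = 0.9 + 0.225 = 1.125 m along the plane.
Vertically, h_p = y_p·sinθ = 1.125 × 0.731354 = 0.822773 m.

h_p = 0.82 m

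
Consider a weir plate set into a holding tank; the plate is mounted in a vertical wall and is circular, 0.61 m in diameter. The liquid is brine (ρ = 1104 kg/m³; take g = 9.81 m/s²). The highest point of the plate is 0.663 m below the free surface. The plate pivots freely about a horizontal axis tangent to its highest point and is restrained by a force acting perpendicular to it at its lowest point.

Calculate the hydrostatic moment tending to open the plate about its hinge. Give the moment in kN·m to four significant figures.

M ≈ 1.008 kN·m

γ = ρg = 1104 × 9.81 / 1000 = 10.83024 kN/m³.
The centroid is at the centre, 0.305 m below the top of the plate, so the centroid depth is h_c = 0.663 + 0.305 = 0.968 m.
A = π(0.305)² = 0.292247 m².
Resultant F = γ·h_c·A = 10.83024 × 0.968 × 0.292247 = 3.06382 kN.
I_c = πr⁴/4 = π × 0.305⁴/4 = 0.00679656 m⁴.
Centre of pressure: y_p = y_c + I_c/(y_c·A) = 0.968 + 0.00679656/(0.968 × 0.292247) = 0.968 + 0.024025 = 0.992025 m along the plane.
The resultant acts 0.305 + 0.024025 = 0.329025 m (along the plate) below the hinge at the top edge, so the moment about the hinge is M = F × 0.329025 = 3.06382 × 0.329025 = 1.00807 kN·m.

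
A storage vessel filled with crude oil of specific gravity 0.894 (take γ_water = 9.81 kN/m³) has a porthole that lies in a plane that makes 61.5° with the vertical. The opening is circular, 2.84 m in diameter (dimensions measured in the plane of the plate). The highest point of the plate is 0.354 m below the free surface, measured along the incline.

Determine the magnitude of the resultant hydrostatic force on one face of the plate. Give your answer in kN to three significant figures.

F ≈ 47.0 kN

γ = 0.894 × 9.81 = 8.77014 kN/m³.
The plate makes 61.5° with the vertical, i.e. θ = 90° − 61.5° = 28.5° to the horizontal. Measuring y along the incline from the free-surface line, vertical depth h = y·sinθ with sinθ = 0.477159.
The centroid is at the centre, 1.42 m below the top of the plate, so y_c = 0.354 + 1.42 = 1.774 m and h_c = 1.774 × 0.477159 = 0.84648 m.
A = π(1.42)² = 6.33471 m².
Resultant F = γ·h_c·A = 8.77014 × 0.84648 × 6.33471 = 47.0273 kN.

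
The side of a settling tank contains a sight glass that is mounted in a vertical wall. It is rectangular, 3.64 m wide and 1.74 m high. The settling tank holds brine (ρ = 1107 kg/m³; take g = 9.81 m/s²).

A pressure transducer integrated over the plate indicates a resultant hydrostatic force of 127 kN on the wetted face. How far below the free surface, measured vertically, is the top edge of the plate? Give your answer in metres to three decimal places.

γ = ρg = 1107 × 9.81 / 1000 = 10.85967 kN/m³.
A = 3.64 × 1.74 = 6.3336 m².
From F = γ·h_c·A, the centroid depth is h_c = 127/(10.85967 × 6.3336) = 1.84645 m.
The centroid lies 1.74/2 = 0.87 m below the top edge, so the top edge sits at h_top = 1.84645 − 0.87 = 0.97645 m below the surface.

d_top ≈ 0.976 m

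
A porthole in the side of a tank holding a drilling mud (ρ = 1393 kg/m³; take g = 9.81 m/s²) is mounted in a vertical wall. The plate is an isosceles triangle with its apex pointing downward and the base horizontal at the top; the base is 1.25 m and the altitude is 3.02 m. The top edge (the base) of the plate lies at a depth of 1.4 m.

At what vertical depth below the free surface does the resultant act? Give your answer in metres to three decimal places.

γ = ρg = 1393 × 9.81 / 1000 = 13.66533 kN/m³.
With the apex down, the centroid sits h/3 = 3.02/3 = 1.00667 m below the base (the top edge), so the centroid depth is h_c = 1.4 + 1.00667 = 2.40667 m.
A = ½ × 1.25 × 3.02 = 1.8875 m².
Resultant F = γ·h_c·A = 13.66533 × 2.40667 × 1.8875 = 62.076 kN.
I_c = b·h³/36 = 1.25 × 3.02³/36 = 0.956375 m⁴.
Centre of pressure: y_p = y_c + I_c/(y_c·A) = 2.40667 + 0.956375/(2.40667 × 1.8875) = 2.40667 + 0.210535 = 2.61721 m along the plane.

h_p = 2.617 m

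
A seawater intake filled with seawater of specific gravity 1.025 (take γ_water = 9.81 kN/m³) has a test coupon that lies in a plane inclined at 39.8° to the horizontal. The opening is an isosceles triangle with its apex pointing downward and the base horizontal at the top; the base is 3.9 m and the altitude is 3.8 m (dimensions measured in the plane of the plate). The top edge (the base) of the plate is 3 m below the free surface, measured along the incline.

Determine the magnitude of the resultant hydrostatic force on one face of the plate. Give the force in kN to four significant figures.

γ = 1.025 × 9.81 = 10.05525 kN/m³.
Let θ = 39.8° be the plate's angle to the horizontal; measure y along the incline from where the plane meets the free surface. Vertical depth h = y·sinθ with sinθ = 0.640110.
With the apex down, the centroid sits h/3 = 3.8/3 = 1.26667 m below the base (the top edge), so y_c = 3 + 1.26667 = 4.26667 m and h_c = 4.26667 × 0.640110 = 2.73114 m.
A = ½ × 3.9 × 3.8 = 7.41 m².
Resultant F = γ·h_c·A = 10.05525 × 2.73114 × 7.41 = 203.496 kN.

F ≈ 203.5 kN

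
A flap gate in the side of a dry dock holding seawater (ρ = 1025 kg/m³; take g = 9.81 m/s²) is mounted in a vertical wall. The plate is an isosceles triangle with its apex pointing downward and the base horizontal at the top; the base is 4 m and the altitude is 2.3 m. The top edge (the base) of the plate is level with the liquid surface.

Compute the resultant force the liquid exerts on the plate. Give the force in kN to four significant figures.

γ = ρg = 1025 × 9.81 / 1000 = 10.05525 kN/m³.
With the apex down, the centroid sits h/3 = 2.3/3 = 0.766667 m below the base (the top edge), so the centroid depth is h_c = 0.766667 m.
A = ½ × 4 × 2.3 = 4.6 m².
Resultant F = γ·h_c·A = 10.05525 × 0.766667 × 4.6 = 35.4615 kN.

F ≈ 35.46 kN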